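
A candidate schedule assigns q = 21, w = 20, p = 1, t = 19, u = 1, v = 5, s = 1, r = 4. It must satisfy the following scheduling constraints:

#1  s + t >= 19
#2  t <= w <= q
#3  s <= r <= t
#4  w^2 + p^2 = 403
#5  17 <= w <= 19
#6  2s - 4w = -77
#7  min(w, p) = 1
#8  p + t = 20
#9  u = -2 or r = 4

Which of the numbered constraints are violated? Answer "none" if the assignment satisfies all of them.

#1 s + t = 1 + 19 = 20; 20 ≥ 19 — holds.
#2 values 19 <= 20 <= 21 — holds.
#3 values 1 <= 4 <= 19 — holds.
#4 w^2 + p^2 = 20^2 + 1^2 = 400 + 1 = 401, not 403 — does not hold.
#5 w = 20 is outside [17, 19] — does not hold.
#6 2s - 4w = 2(1) - 4(20) = -78, not -77 — does not hold.
#7 min(20, 1) = 1 — holds.
#8 p + t = 1 + 19 = 20 — holds.
#9 u = 1 ≠ -2, but r = 4 = 4 (second disjunct) — holds.

No — constraints 4, 5, and 6 are not satisfied.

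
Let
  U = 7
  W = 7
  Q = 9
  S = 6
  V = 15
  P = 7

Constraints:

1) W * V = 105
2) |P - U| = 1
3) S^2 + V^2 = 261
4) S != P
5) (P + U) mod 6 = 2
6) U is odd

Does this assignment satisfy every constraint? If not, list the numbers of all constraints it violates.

1) W * V = 7 * 15 = 105  holds
2) |7 - 7| = 0, not 1  fails
3) S^2 + V^2 = 6^2 + 15^2 = 36 + 225 = 261  holds
4) S = 6, P = 7; distinct  holds
5) P + U = 14; 14 mod 6 = 2  holds
6) U = 7 is odd  holds

Constraint 2 is violated.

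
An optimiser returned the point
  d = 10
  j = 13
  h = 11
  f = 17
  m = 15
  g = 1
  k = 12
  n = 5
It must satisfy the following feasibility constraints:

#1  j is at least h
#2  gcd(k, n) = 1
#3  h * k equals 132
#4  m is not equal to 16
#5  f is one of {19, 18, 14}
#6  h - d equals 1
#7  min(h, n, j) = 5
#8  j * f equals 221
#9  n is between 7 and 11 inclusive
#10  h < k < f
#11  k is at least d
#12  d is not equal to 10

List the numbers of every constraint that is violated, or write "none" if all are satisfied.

#1 j = 13, h = 11; 13 ≥ 11 — satisfied.
#2 gcd(12, 5) = 1 — satisfied.
#3 h * k = 11 * 12 = 132 — satisfied.
#4 m = 15, and 15 ≠ 16 — satisfied.
#5 f = 17 is not in {19, 18, 14} — violated.
#6 h - d = 11 - 10 = 1 — satisfied.
#7 min(11, 5, 13) = 5 — satisfied.
#8 j * f = 13 * 17 = 221 — satisfied.
#9 n = 5 is outside [7, 11] — violated.
#10 values 11 < 12 < 17 — satisfied.
#11 k = 12, d = 10; 12 ≥ 10 — satisfied.
#12 d = 10, but 10 is required to differ — violated.

Constraints 5, 9, and 12 are violated.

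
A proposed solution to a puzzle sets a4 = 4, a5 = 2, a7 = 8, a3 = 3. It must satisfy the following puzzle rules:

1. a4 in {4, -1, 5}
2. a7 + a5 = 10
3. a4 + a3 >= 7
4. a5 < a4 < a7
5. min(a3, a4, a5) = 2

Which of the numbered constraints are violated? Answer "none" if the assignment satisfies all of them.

None — every constraint holds.

1. a4 = 4 is in {4, -1, 5} — satisfied.
2. a7 + a5 = 8 + 2 = 10 — satisfied.
3. a4 + a3 = 4 + 3 = 7; 7 ≥ 7 — satisfied.
4. values 2 < 4 < 8 — satisfied.
5. min(3, 4, 2) = 2 — satisfied.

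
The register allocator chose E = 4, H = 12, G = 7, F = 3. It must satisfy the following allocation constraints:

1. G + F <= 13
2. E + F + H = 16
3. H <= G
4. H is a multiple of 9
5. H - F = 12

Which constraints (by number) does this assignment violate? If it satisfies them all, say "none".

The assignment fails constraints 2, 3, 4, and 5.

1. G + F = 7 + 3 = 10; 10 ≤ 13 — satisfied.
2. E + F + H = 4 + 3 + 12 = 19, not 16 — violated.
3. H = 12, G = 7; 12 > 7 (want ≤) — violated.
4. 12 = 9*1 + 3, so 9 does not divide 12 — violated.
5. H - F = 12 - 3 = 9, not 12 — violated.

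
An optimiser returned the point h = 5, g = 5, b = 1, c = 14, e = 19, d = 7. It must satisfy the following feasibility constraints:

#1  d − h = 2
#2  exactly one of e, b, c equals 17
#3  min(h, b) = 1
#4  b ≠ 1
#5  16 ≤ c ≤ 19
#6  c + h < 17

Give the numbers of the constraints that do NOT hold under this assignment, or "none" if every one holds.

#1 d − h = 7 − 5 = 2 — holds.
#2 e=19, b=1, c=14; 0 of them equal 17, not exactly one — fails.
#3 min(5, 1) = 1 — holds.
#4 b = 1, but 1 is required to differ — fails.
#5 c = 14 is outside [16, 19] — fails.
#6 c + h = 14 + 5 = 19; 19 ≥ 17, bound 17 not met — fails.

Constraints 2, 4, 5, and 6 do not hold.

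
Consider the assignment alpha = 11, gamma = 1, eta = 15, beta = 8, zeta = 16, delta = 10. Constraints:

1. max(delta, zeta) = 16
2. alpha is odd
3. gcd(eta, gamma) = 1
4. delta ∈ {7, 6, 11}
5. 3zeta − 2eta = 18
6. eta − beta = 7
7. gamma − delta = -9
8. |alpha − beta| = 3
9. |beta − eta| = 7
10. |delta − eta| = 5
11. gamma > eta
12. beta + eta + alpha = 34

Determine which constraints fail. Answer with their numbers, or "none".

No — constraints 4, 11 are not satisfied.

1. max(10, 16) = 16 — OK.
2. alpha = 11 is odd — OK.
3. gcd(15, 1) = 1 — OK.
4. delta = 10 is not in {7, 6, 11} — violated.
5. 3zeta − 2eta = 3(16) − 2(15) = 18 — OK.
6. eta − beta = 15 − 8 = 7 — OK.
7. gamma − delta = 1 − 10 = -9 — OK.
8. |11 − 8| = 3 — OK.
9. |8 − 15| = 7 — OK.
10. |10 − 15| = 5 — OK.
11. gamma = 1, eta = 15; 1 ≤ 15 (want >) — violated.
12. beta + eta + alpha = 8 + 15 + 11 = 34 — OK.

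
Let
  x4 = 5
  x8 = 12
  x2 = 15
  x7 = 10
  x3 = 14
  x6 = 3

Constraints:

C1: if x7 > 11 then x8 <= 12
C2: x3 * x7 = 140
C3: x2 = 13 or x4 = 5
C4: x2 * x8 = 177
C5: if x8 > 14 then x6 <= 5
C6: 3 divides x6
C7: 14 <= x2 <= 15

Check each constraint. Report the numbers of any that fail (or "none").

C1: x7 = 10, not > 11; antecedent false, conditional vacuously true — holds.
C2: x3 * x7 = 14 * 10 = 140 — holds.
C3: x2 = 15 ≠ 13, but x4 = 5 = 5 (second disjunct) — holds.
C4: x2 * x8 = 15 * 12 = 180, not 177 — fails.
C5: x8 = 12, not > 14; antecedent false, conditional vacuously true — holds.
C6: 3 / 3 = 1, so 3 divides 3 — holds.
C7: x2 = 15 lies in [14, 15] — holds.

Constraint 4 is violated.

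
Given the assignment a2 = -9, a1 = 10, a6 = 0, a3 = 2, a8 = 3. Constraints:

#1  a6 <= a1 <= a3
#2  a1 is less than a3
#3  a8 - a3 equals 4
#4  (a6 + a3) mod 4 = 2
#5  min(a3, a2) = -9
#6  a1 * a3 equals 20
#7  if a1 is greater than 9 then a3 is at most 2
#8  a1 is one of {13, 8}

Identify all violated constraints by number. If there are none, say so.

No — constraints 1, 2, 3, 8 are not satisfied.

#1 values 0, 10, 2; a1 = 10 is not <= a3 = 2  ✘
#2 a1 = 10, a3 = 2; 10 ≥ 2 (want <)  ✘
#3 a8 - a3 = 3 - 2 = 1, not 4  ✘
#4 a6 + a3 = 2; 2 mod 4 = 2  ✔
#5 min(2, -9) = -9  ✔
#6 a1 * a3 = 10 * 2 = 20  ✔
#7 a1 = 10 > 9, so we need a3 ≤ 2; a3 = 2 ≤ 2  ✔
#8 a1 = 10 is not in {13, 8}  ✘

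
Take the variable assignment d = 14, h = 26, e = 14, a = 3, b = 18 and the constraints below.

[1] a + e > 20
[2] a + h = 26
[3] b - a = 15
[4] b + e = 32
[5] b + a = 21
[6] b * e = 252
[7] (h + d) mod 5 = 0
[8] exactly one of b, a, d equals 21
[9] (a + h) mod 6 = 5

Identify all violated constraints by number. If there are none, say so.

No — constraints 1, 2, and 8 are not satisfied.

[1] a + e = 3 + 14 = 17; 17 ≤ 20, bound 20 not met — violated.
[2] a + h = 3 + 26 = 29, not 26 — violated.
[3] b - a = 18 - 3 = 15 — OK.
[4] b + e = 18 + 14 = 32 — OK.
[5] b + a = 18 + 3 = 21 — OK.
[6] b * e = 18 * 14 = 252 — OK.
[7] h + d = 40; 40 mod 5 = 0 — OK.
[8] b=18, a=3, d=14; 0 of them equal 21, not exactly one — violated.
[9] a + h = 29; 29 mod 6 = 5 — OK.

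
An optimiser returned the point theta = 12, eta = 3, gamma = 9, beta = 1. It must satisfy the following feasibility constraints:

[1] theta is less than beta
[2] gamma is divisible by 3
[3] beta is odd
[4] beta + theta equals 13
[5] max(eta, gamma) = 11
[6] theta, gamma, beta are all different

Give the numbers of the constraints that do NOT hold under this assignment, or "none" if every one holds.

Violated: 1, 5.

[1] theta = 12, beta = 1; 12 ≥ 1 (want <) — violated.
[2] 9 / 3 = 3, so 3 divides 9 — OK.
[3] beta = 1 is odd — OK.
[4] beta + theta = 1 + 12 = 13 — OK.
[5] max(3, 9) = 9, not 11 — violated.
[6] values 12, 9, 1 are pairwise distinct — OK.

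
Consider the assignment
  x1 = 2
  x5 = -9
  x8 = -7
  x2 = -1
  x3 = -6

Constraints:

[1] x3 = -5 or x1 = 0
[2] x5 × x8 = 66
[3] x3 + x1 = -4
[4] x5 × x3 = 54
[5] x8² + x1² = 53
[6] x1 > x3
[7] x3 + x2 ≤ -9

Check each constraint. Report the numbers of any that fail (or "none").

Violated: 1, 2, 7.

[1] x3 = -6 ≠ -5 and x1 = 2 ≠ 0; both disjuncts false — fails.
[2] x5 × x8 = -9 × (-7) = 63, not 66 — fails.
[3] x3 + x1 = -6 + 2 = -4 — holds.
[4] x5 × x3 = -9 × (-6) = 54 — holds.
[5] x8² + x1² = (-7)² + 2² = 49 + 4 = 53 — holds.
[6] x1 = 2, x3 = -6; 2 > -6 — holds.
[7] x3 + x2 = -6 + (-1) = -7; -7 > -9, bound -9 not met — fails.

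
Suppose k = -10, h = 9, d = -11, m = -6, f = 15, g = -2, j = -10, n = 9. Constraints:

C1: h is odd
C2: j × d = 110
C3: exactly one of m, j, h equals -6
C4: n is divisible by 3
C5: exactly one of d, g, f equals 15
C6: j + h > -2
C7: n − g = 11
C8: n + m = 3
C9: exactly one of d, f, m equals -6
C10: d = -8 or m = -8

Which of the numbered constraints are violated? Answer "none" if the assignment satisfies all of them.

Constraint 10 does not hold.

C1: h = 9 is odd  holds
C2: j × d = -10 × (-11) = 110  holds
C3: m=-6, j=-10, h=9; 1 of them equals -6  holds
C4: 9 / 3 = 3, so 3 divides 9  holds
C5: d=-11, g=-2, f=15; 1 of them equals 15  holds
C6: j + h = -10 + 9 = -1; -1 > -2  holds
C7: n − g = 9 − (-2) = 11  holds
C8: n + m = 9 + (-6) = 3  holds
C9: d=-11, f=15, m=-6; 1 of them equals -6  holds
C10: d = -11 ≠ -8 and m = -6 ≠ -8; both disjuncts false  fails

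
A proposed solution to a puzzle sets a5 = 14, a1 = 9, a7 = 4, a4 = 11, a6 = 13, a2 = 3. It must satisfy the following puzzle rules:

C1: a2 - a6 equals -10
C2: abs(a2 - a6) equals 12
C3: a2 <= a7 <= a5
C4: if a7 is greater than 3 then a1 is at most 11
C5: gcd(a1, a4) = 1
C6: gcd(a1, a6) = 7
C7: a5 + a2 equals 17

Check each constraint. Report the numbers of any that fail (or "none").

No — constraints 2, 6 are not satisfied.

C1: a2 - a6 = 3 - 13 = -10  ✓
C2: abs(3 - 13) = 10, not 12  ✗
C3: values 3 <= 4 <= 14  ✓
C4: a7 = 4 > 3, so we need a1 ≤ 11; a1 = 9 ≤ 11  ✓
C5: gcd(9, 11) = 1  ✓
C6: gcd(9, 13) = 1, not 7  ✗
C7: a5 + a2 = 14 + 3 = 17  ✓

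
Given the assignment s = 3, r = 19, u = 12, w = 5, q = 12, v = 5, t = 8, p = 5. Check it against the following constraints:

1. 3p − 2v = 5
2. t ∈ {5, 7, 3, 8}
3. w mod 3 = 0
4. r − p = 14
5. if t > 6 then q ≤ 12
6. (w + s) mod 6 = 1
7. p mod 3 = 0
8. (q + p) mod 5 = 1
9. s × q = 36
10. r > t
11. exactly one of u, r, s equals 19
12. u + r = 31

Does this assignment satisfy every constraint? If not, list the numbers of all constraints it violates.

Violated: 3, 6, 7, and 8.

1. 3p − 2v = 3(5) − 2(5) = 5 — holds.
2. t = 8 is in {5, 7, 3, 8} — holds.
3. 5 mod 3 = 2, not 0 — fails.
4. r − p = 19 − 5 = 14 — holds.
5. t = 8 > 6, so we need q ≤ 12; q = 12 ≤ 12 — holds.
6. w + s = 8; 8 mod 6 = 2, not 1 — fails.
7. 5 mod 3 = 2, not 0 — fails.
8. q + p = 17; 17 mod 5 = 2, not 1 — fails.
9. s × q = 3 × 12 = 36 — holds.
10. r = 19, t = 8; 19 > 8 — holds.
11. u=12, r=19, s=3; 1 of them equals 19 — holds.
12. u + r = 12 + 19 = 31 — holds.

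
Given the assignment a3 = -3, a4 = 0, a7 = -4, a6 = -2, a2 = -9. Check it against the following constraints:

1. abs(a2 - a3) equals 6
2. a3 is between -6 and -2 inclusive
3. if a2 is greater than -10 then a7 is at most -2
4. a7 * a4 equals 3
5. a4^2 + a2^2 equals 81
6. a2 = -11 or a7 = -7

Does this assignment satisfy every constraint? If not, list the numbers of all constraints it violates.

Violated: 4 and 6.

1. abs(-9 - (-3)) = 6 — OK.
2. a3 = -3 lies in [-6, -2] — OK.
3. a2 = -9 > -10, so we need a7 ≤ -2; a7 = -4 ≤ -2 — OK.
4. a7 * a4 = -4 * 0 = 0, not 3 — violated.
5. a4^2 + a2^2 = 0^2 + (-9)^2 = 0 + 81 = 81 — OK.
6. a2 = -9 ≠ -11 and a7 = -4 ≠ -7; both disjuncts false — violated.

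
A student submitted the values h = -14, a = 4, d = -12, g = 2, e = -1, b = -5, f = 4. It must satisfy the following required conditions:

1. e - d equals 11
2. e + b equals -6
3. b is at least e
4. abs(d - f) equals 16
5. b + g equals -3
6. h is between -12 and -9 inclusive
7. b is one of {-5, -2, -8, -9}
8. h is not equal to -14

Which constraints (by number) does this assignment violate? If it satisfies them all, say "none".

Constraints 3, 6, and 8 are violated.

1. e - d = -1 - (-12) = 11 — satisfied.
2. e + b = -1 + (-5) = -6 — satisfied.
3. b = -5, e = -1; -5 < -1 (want ≥) — violated.
4. abs(-12 - 4) = 16 — satisfied.
5. b + g = -5 + 2 = -3 — satisfied.
6. h = -14 is outside [-12, -9] — violated.
7. b = -5 is in {-5, -2, -8, -9} — satisfied.
8. h = -14, but -14 is required to differ — violated.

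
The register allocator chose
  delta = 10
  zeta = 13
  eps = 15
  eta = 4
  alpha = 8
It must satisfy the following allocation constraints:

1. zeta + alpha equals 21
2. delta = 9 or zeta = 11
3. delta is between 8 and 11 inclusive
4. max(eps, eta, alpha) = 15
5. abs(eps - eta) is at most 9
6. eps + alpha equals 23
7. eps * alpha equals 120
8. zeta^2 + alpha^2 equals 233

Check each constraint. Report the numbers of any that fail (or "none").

No — constraints 2 and 5 are not satisfied.

1. zeta + alpha = 13 + 8 = 21  ✔
2. delta = 10 ≠ 9 and zeta = 13 ≠ 11; both disjuncts false  ✘
3. delta = 10 lies in [8, 11]  ✔
4. max(15, 4, 8) = 15  ✔
5. abs(15 - 4) = 11; 11 > 9, exceeds bound 9  ✘
6. eps + alpha = 15 + 8 = 23  ✔
7. eps * alpha = 15 * 8 = 120  ✔
8. zeta^2 + alpha^2 = 13^2 + 8^2 = 169 + 64 = 233  ✔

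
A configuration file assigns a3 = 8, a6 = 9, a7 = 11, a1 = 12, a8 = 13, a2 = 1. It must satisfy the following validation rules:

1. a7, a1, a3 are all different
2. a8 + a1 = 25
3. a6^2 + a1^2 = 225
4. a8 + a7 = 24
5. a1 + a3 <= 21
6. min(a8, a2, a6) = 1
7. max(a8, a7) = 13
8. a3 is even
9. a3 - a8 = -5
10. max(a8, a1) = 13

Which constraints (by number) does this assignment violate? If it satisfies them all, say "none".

Yes — all constraints hold.

1. values 11, 12, 8 are pairwise distinct  ✔
2. a8 + a1 = 13 + 12 = 25  ✔
3. a6^2 + a1^2 = 9^2 + 12^2 = 81 + 144 = 225  ✔
4. a8 + a7 = 13 + 11 = 24  ✔
5. a1 + a3 = 12 + 8 = 20; 20 ≤ 21  ✔
6. min(13, 1, 9) = 1  ✔
7. max(13, 11) = 13  ✔
8. a3 = 8 is even  ✔
9. a3 - a8 = 8 - 13 = -5  ✔
10. max(13, 12) = 13  ✔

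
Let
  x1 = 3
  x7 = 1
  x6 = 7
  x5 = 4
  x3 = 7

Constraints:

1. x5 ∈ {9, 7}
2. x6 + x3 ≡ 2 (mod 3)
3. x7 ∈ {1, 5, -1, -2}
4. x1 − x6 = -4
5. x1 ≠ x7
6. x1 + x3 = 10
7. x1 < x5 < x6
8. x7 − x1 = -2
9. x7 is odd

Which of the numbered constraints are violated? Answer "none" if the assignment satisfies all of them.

The assignment fails constraint 1.

1. x5 = 4 is not in {9, 7}  no
2. x6 + x3 = 14; 14 mod 3 = 2  yes
3. x7 = 1 is in {1, 5, -1, -2}  yes
4. x1 − x6 = 3 − 7 = -4  yes
5. x1 = 3, x7 = 1; distinct  yes
6. x1 + x3 = 3 + 7 = 10  yes
7. values 3 < 4 < 7  yes
8. x7 − x1 = 1 − 3 = -2  yes
9. x7 = 1 is odd  yes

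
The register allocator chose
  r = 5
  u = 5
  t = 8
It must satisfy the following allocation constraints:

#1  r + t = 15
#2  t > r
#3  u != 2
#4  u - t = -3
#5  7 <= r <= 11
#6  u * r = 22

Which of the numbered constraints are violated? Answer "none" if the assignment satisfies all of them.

Constraints 1, 5, and 6 do not hold.

#1 r + t = 5 + 8 = 13, not 15  ✘
#2 t = 8, r = 5; 8 > 5  ✔
#3 u = 5, and 5 ≠ 2  ✔
#4 u - t = 5 - 8 = -3  ✔
#5 r = 5 is outside [7, 11]  ✘
#6 u * r = 5 * 5 = 25, not 22  ✘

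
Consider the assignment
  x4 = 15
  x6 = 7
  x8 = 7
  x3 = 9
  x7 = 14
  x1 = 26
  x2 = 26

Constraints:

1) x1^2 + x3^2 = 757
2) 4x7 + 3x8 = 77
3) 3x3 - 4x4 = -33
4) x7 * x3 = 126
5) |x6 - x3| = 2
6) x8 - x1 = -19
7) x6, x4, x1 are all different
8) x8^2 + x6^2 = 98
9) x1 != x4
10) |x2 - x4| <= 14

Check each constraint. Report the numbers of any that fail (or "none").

1) x1^2 + x3^2 = 26^2 + 9^2 = 676 + 81 = 757 — holds.
2) 4x7 + 3x8 = 4(14) + 3(7) = 77 — holds.
3) 3x3 - 4x4 = 3(9) - 4(15) = -33 — holds.
4) x7 * x3 = 14 * 9 = 126 — holds.
5) |7 - 9| = 2 — holds.
6) x8 - x1 = 7 - 26 = -19 — holds.
7) values 7, 15, 26 are pairwise distinct — holds.
8) x8^2 + x6^2 = 7^2 + 7^2 = 49 + 49 = 98 — holds.
9) x1 = 26, x4 = 15; distinct — holds.
10) |26 - 15| = 11; 11 ≤ 14 — holds.

None — every constraint holds.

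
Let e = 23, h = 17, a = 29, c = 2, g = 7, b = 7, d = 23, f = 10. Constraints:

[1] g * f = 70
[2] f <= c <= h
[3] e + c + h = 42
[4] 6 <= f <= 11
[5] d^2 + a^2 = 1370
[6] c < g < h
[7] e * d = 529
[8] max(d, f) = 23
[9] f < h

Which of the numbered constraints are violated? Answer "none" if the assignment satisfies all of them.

Constraint 2 is violated.

[1] g * f = 7 * 10 = 70  true
[2] values 10, 2, 17; f = 10 is not <= c = 2  false
[3] e + c + h = 23 + 2 + 17 = 42  true
[4] f = 10 lies in [6, 11]  true
[5] d^2 + a^2 = 23^2 + 29^2 = 529 + 841 = 1370  true
[6] values 2 < 7 < 17  true
[7] e * d = 23 * 23 = 529  true
[8] max(23, 10) = 23  true
[9] f = 10, h = 17; 10 < 17  true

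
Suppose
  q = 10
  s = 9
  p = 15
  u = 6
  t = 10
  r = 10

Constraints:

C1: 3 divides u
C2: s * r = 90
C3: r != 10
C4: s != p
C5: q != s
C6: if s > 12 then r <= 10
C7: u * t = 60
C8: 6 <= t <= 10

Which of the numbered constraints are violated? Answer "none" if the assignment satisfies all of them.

No — constraint 3 is not satisfied.

C1: 6 / 3 = 2, so 3 divides 6 — holds.
C2: s * r = 9 * 10 = 90 — holds.
C3: r = 10, but 10 is required to differ — fails.
C4: s = 9, p = 15; distinct — holds.
C5: q = 10, s = 9; distinct — holds.
C6: s = 9, not > 12; antecedent false, conditional vacuously true — holds.
C7: u * t = 6 * 10 = 60 — holds.
C8: t = 10 lies in [6, 10] — holds.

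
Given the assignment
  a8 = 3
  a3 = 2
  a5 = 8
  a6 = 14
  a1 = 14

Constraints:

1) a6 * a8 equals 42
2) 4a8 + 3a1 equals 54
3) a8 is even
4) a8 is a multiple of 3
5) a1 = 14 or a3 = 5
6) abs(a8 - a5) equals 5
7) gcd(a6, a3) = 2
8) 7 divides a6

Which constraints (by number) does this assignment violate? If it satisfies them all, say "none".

1) a6 * a8 = 14 * 3 = 42 — satisfied.
2) 4a8 + 3a1 = 4(3) + 3(14) = 54 — satisfied.
3) a8 = 3 is odd — violated.
4) 3 / 3 = 1, so 3 divides 3 — satisfied.
5) a1 = 14 = 14 (first disjunct) — satisfied.
6) abs(3 - 8) = 5 — satisfied.
7) gcd(14, 2) = 2 — satisfied.
8) 14 / 7 = 2, so 7 divides 14 — satisfied.

Constraint 3 does not hold.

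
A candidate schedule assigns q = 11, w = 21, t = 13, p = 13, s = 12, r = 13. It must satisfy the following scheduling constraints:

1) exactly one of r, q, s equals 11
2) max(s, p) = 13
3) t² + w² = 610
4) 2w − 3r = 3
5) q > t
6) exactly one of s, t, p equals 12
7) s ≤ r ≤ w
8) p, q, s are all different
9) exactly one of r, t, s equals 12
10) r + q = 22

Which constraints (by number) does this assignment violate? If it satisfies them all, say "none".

Violated: 5, 10.

1) r=13, q=11, s=12; 1 of them equals 11  ✓
2) max(12, 13) = 13  ✓
3) t² + w² = 13² + 21² = 169 + 441 = 610  ✓
4) 2w − 3r = 2(21) − 3(13) = 3  ✓
5) q = 11, t = 13; 11 ≤ 13 (want >)  ✗
6) s=12, t=13, p=13; 1 of them equals 12  ✓
7) values 12 ≤ 13 ≤ 21  ✓
8) values 13, 11, 12 are pairwise distinct  ✓
9) r=13, t=13, s=12; 1 of them equals 12  ✓
10) r + q = 13 + 11 = 24, not 22  ✗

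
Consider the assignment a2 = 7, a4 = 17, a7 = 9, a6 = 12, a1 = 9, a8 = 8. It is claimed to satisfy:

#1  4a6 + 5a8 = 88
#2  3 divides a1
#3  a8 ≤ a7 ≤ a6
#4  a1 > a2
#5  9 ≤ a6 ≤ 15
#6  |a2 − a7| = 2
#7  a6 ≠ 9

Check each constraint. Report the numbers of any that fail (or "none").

None — every constraint holds.

#1 4a6 + 5a8 = 4(12) + 5(8) = 88  yes
#2 9 / 3 = 3, so 3 divides 9  yes
#3 values 8 ≤ 9 ≤ 12  yes
#4 a1 = 9, a2 = 7; 9 > 7  yes
#5 a6 = 12 lies in [9, 15]  yes
#6 |7 − 9| = 2  yes
#7 a6 = 12, and 12 ≠ 9  yes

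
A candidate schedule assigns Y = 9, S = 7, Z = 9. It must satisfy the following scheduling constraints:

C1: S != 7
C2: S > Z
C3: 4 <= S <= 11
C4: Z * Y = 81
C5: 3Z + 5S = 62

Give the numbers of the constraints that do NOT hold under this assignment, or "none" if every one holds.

C1: S = 7, but 7 is required to differ  false
C2: S = 7, Z = 9; 7 ≤ 9 (want >)  false
C3: S = 7 lies in [4, 11]  true
C4: Z * Y = 9 * 9 = 81  true
C5: 3Z + 5S = 3(9) + 5(7) = 62  true

The assignment fails constraints 1 and 2.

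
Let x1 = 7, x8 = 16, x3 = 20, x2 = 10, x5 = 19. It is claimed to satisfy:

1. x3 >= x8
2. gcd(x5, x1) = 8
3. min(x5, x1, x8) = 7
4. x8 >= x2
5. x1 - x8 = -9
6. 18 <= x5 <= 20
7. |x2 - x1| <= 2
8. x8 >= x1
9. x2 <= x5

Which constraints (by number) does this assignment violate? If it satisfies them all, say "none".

1. x3 = 20, x8 = 16; 20 ≥ 16 — satisfied.
2. gcd(19, 7) = 1, not 8 — violated.
3. min(19, 7, 16) = 7 — satisfied.
4. x8 = 16, x2 = 10; 16 ≥ 10 — satisfied.
5. x1 - x8 = 7 - 16 = -9 — satisfied.
6. x5 = 19 lies in [18, 20] — satisfied.
7. |10 - 7| = 3; 3 > 2, exceeds bound 2 — violated.
8. x8 = 16, x1 = 7; 16 ≥ 7 — satisfied.
9. x2 = 10, x5 = 19; 10 ≤ 19 — satisfied.

Violated: 2, 7.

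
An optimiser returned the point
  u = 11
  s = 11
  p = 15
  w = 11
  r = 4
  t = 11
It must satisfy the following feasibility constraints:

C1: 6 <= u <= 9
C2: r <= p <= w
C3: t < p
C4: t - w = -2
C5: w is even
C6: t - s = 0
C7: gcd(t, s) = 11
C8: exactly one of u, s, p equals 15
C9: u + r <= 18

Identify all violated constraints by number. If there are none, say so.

Constraints 1, 2, 4, and 5 do not hold.

C1: u = 11 is outside [6, 9] — violated.
C2: values 4, 15, 11; p = 15 is not <= w = 11 — violated.
C3: t = 11, p = 15; 11 < 15 — OK.
C4: t - w = 11 - 11 = 0, not -2 — violated.
C5: w = 11 is odd — violated.
C6: t - s = 11 - 11 = 0 — OK.
C7: gcd(11, 11) = 11 — OK.
C8: u=11, s=11, p=15; 1 of them equals 15 — OK.
C9: u + r = 11 + 4 = 15; 15 ≤ 18 — OK.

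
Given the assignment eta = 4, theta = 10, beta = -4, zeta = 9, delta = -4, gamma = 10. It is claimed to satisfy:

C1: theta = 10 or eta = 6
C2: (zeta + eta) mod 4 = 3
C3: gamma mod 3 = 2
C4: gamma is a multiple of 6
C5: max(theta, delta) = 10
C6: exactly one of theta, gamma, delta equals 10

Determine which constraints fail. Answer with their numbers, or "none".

C1: theta = 10 = 10 (first disjunct) — holds.
C2: zeta + eta = 13; 13 mod 4 = 1, not 3 — does not hold.
C3: 10 mod 3 = 1, not 2 — does not hold.
C4: 10 = 6*1 + 4, so 6 does not divide 10 — does not hold.
C5: max(10, -4) = 10 — holds.
C6: theta=10, gamma=10, delta=-4; 2 of them equal 10, not exactly one — does not hold.

Constraints 2, 3, 4, 6 are violated.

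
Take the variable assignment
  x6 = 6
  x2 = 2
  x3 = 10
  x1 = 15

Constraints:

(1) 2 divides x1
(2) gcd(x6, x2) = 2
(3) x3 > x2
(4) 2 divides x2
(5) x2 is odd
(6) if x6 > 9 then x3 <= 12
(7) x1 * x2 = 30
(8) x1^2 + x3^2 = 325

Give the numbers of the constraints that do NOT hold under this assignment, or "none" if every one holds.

(1) 15 = 2*7 + 1, so 2 does not divide 15  false
(2) gcd(6, 2) = 2  true
(3) x3 = 10, x2 = 2; 10 > 2  true
(4) 2 / 2 = 1, so 2 divides 2  true
(5) x2 = 2 is even  false
(6) x6 = 6, not > 9; antecedent false, conditional vacuously true  true
(7) x1 * x2 = 15 * 2 = 30  true
(8) x1^2 + x3^2 = 15^2 + 10^2 = 225 + 100 = 325  true

Violated: 1, 5.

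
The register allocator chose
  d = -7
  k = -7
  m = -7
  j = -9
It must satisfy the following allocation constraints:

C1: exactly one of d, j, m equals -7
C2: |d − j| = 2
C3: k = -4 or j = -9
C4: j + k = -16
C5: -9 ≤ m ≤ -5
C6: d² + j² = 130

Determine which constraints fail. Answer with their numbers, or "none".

Constraint 1 does not hold.

C1: d=-7, j=-9, m=-7; 2 of them equal -7, not exactly one — does not hold.
C2: |-7 − (-9)| = 2 — holds.
C3: k = -7 ≠ -4, but j = -9 = -9 (second disjunct) — holds.
C4: j + k = -9 + (-7) = -16 — holds.
C5: m = -7 lies in [-9, -5] — holds.
C6: d² + j² = (-7)² + (-9)² = 49 + 81 = 130 — holds.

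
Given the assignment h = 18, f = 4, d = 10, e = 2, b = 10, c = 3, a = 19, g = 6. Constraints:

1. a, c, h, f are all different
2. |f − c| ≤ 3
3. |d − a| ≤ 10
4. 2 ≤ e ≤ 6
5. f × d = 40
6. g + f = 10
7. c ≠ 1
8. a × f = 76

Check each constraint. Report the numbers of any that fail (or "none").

1. values 19, 3, 18, 4 are pairwise distinct  yes
2. |4 − 3| = 1; 1 ≤ 3  yes
3. |10 − 19| = 9; 9 ≤ 10  yes
4. e = 2 lies in [2, 6]  yes
5. f × d = 4 × 10 = 40  yes
6. g + f = 6 + 4 = 10  yes
7. c = 3, and 3 ≠ 1  yes
8. a × f = 19 × 4 = 76  yes

No violations.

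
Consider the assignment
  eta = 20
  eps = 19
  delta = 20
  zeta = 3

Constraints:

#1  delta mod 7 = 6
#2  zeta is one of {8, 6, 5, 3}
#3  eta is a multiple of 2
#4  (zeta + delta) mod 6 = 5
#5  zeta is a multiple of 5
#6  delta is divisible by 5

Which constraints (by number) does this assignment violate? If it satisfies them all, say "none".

#1 20 mod 7 = 6  ✔
#2 zeta = 3 is in {8, 6, 5, 3}  ✔
#3 20 / 2 = 10, so 2 divides 20  ✔
#4 zeta + delta = 23; 23 mod 6 = 5  ✔
#5 3 = 5*0 + 3, so 5 does not divide 3  ✘
#6 20 / 5 = 4, so 5 divides 20  ✔

Constraint 5 is violated.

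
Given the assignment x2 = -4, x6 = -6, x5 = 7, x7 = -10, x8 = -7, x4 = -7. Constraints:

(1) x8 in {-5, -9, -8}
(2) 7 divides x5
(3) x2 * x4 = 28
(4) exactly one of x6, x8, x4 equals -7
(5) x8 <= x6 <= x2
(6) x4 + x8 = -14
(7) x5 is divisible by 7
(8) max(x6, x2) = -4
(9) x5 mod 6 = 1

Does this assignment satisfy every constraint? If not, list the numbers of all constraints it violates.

Constraints 1 and 4 are violated.

(1) x8 = -7 is not in {-5, -9, -8}  ✗
(2) 7 / 7 = 1, so 7 divides 7  ✓
(3) x2 * x4 = -4 * (-7) = 28  ✓
(4) x6=-6, x8=-7, x4=-7; 2 of them equal -7, not exactly one  ✗
(5) values -7 <= -6 <= -4  ✓
(6) x4 + x8 = -7 + (-7) = -14  ✓
(7) 7 / 7 = 1, so 7 divides 7  ✓
(8) max(-6, -4) = -4  ✓
(9) 7 mod 6 = 1  ✓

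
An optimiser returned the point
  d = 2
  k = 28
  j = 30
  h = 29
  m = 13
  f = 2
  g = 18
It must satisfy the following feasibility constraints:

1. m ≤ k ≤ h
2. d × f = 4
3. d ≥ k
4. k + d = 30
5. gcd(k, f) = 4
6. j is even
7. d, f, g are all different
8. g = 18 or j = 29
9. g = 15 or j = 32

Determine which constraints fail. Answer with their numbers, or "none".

No — constraints 3, 5, 7, and 9 are not satisfied.

1. values 13 ≤ 28 ≤ 29  yes
2. d × f = 2 × 2 = 4  yes
3. d = 2, k = 28; 2 < 28 (want ≥)  no
4. k + d = 28 + 2 = 30  yes
5. gcd(28, 2) = 2, not 4  no
6. j = 30 is even  yes
7. d = f = 2, not all different  no
8. g = 18 = 18 (first disjunct)  yes
9. g = 18 ≠ 15 and j = 30 ≠ 32; both disjuncts false  no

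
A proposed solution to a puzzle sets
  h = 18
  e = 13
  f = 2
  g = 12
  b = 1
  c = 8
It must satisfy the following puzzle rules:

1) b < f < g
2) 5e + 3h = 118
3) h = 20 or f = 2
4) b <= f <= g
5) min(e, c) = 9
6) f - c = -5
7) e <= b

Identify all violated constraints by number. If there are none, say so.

The assignment fails constraints 2, 5, 6, and 7.

1) values 1 < 2 < 12 — OK.
2) 5e + 3h = 5(13) + 3(18) = 119, not 118 — violated.
3) h = 18 ≠ 20, but f = 2 = 2 (second disjunct) — OK.
4) values 1 <= 2 <= 12 — OK.
5) min(13, 8) = 8, not 9 — violated.
6) f - c = 2 - 8 = -6, not -5 — violated.
7) e = 13, b = 1; 13 > 1 (want ≤) — violated.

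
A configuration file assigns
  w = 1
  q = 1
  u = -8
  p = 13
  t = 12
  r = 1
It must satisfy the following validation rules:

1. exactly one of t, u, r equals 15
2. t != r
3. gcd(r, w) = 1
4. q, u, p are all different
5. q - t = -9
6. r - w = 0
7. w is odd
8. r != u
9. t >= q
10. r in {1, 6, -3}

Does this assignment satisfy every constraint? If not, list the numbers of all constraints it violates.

Constraints 1 and 5 do not hold.

1. t=12, u=-8, r=1; 0 of them equal 15, not exactly one  FAIL
2. t = 12, r = 1; distinct  OK
3. gcd(1, 1) = 1  OK
4. values 1, -8, 13 are pairwise distinct  OK
5. q - t = 1 - 12 = -11, not -9  FAIL
6. r - w = 1 - 1 = 0  OK
7. w = 1 is odd  OK
8. r = 1, u = -8; distinct  OK
9. t = 12, q = 1; 12 ≥ 1  OK
10. r = 1 is in {1, 6, -3}  OK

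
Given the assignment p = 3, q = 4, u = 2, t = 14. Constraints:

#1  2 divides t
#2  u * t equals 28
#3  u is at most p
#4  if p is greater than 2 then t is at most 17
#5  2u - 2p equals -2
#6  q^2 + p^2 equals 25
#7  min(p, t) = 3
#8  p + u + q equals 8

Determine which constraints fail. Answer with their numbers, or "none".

#1 14 / 2 = 7, so 2 divides 14  ✔
#2 u * t = 2 * 14 = 28  ✔
#3 u = 2, p = 3; 2 ≤ 3  ✔
#4 p = 3 > 2, so we need t ≤ 17; t = 14 ≤ 17  ✔
#5 2u - 2p = 2(2) - 2(3) = -2  ✔
#6 q^2 + p^2 = 4^2 + 3^2 = 16 + 9 = 25  ✔
#7 min(3, 14) = 3  ✔
#8 p + u + q = 3 + 2 + 4 = 9, not 8  ✘

No — constraint 8 is not satisfied.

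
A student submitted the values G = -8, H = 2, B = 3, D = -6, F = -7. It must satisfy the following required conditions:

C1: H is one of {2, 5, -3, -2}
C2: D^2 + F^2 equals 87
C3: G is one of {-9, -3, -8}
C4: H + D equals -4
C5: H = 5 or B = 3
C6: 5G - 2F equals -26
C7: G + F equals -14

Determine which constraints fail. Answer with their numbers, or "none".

C1: H = 2 is in {2, 5, -3, -2} — satisfied.
C2: D^2 + F^2 = (-6)^2 + (-7)^2 = 36 + 49 = 85, not 87 — violated.
C3: G = -8 is in {-9, -3, -8} — satisfied.
C4: H + D = 2 + (-6) = -4 — satisfied.
C5: H = 2 ≠ 5, but B = 3 = 3 (second disjunct) — satisfied.
C6: 5G - 2F = 5(-8) - 2(-7) = -26 — satisfied.
C7: G + F = -8 + (-7) = -15, not -14 — violated.

The assignment fails constraints 2 and 7.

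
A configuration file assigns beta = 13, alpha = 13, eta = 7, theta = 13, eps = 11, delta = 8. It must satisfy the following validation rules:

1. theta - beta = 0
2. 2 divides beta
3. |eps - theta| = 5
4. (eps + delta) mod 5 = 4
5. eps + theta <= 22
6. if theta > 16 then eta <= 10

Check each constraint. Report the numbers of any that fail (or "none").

The assignment fails constraints 2, 3, and 5.

1. theta - beta = 13 - 13 = 0 — OK.
2. 13 = 2*6 + 1, so 2 does not divide 13 — violated.
3. |11 - 13| = 2, not 5 — violated.
4. eps + delta = 19; 19 mod 5 = 4 — OK.
5. eps + theta = 11 + 13 = 24; 24 > 22, bound 22 not met — violated.
6. theta = 13, not > 16; antecedent false, conditional vacuously true — OK.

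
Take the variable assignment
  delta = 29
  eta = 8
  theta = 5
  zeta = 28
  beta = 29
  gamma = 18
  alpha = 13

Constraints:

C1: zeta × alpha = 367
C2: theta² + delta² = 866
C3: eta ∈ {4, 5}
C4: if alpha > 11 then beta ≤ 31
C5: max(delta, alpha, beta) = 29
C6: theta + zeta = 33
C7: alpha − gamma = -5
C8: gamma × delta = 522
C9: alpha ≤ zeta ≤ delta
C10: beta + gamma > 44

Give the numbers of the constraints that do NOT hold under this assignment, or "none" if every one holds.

C1: zeta × alpha = 28 × 13 = 364, not 367  fails
C2: theta² + delta² = 5² + 29² = 25 + 841 = 866  holds
C3: eta = 8 is not in {4, 5}  fails
C4: alpha = 13 > 11, so we need beta ≤ 31; beta = 29 ≤ 31  holds
C5: max(29, 13, 29) = 29  holds
C6: theta + zeta = 5 + 28 = 33  holds
C7: alpha − gamma = 13 − 18 = -5  holds
C8: gamma × delta = 18 × 29 = 522  holds
C9: values 13 ≤ 28 ≤ 29  holds
C10: beta + gamma = 29 + 18 = 47; 47 > 44  holds

Constraints 1 and 3 are violated.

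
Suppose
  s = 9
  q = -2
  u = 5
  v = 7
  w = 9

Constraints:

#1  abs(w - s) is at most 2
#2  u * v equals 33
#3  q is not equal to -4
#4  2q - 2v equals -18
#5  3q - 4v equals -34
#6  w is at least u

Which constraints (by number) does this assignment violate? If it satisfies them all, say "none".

Violated: 2.

#1 abs(9 - 9) = 0; 0 ≤ 2  yes
#2 u * v = 5 * 7 = 35, not 33  no
#3 q = -2, and -2 ≠ -4  yes
#4 2q - 2v = 2(-2) - 2(7) = -18  yes
#5 3q - 4v = 3(-2) - 4(7) = -34  yes
#6 w = 9, u = 5; 9 ≥ 5  yes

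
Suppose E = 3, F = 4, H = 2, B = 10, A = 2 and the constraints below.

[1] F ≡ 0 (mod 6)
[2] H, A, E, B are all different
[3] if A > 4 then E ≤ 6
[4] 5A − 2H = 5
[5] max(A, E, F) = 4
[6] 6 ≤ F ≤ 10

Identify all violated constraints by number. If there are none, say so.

[1] 4 mod 6 = 4, not 0 — fails.
[2] H = A = 2, not all different — fails.
[3] A = 2, not > 4; antecedent false, conditional vacuously true — holds.
[4] 5A − 2H = 5(2) − 2(2) = 6, not 5 — fails.
[5] max(2, 3, 4) = 4 — holds.
[6] F = 4 is outside [6, 10] — fails.

Constraints 1, 2, 4, and 6 do not hold.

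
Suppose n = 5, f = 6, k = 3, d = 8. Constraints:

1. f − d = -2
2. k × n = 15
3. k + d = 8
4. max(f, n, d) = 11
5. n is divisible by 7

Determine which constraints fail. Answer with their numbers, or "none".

1. f − d = 6 − 8 = -2  ✔
2. k × n = 3 × 5 = 15  ✔
3. k + d = 3 + 8 = 11, not 8  ✘
4. max(6, 5, 8) = 8, not 11  ✘
5. 5 = 7×0 + 5, so 7 does not divide 5  ✘

Constraints 3, 4, and 5 do not hold.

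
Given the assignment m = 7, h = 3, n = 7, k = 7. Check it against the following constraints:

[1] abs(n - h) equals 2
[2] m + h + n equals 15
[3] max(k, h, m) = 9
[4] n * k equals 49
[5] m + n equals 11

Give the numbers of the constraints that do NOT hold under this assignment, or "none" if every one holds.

Violated: 1, 2, 3, and 5.

[1] abs(7 - 3) = 4, not 2 — does not hold.
[2] m + h + n = 7 + 3 + 7 = 17, not 15 — does not hold.
[3] max(7, 3, 7) = 7, not 9 — does not hold.
[4] n * k = 7 * 7 = 49 — holds.
[5] m + n = 7 + 7 = 14, not 11 — does not hold.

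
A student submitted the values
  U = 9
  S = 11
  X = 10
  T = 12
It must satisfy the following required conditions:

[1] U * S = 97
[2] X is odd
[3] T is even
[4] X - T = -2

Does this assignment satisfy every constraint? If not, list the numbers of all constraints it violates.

[1] U * S = 9 * 11 = 99, not 97 — does not hold.
[2] X = 10 is even — does not hold.
[3] T = 12 is even — holds.
[4] X - T = 10 - 12 = -2 — holds.

No — constraints 1 and 2 are not satisfied.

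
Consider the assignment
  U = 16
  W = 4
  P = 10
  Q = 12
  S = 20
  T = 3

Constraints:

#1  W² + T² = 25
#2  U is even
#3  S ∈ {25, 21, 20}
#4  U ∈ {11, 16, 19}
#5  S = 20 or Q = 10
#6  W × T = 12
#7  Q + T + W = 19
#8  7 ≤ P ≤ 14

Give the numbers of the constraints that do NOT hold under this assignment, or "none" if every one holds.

None — every constraint holds.

#1 W² + T² = 4² + 3² = 16 + 9 = 25 — OK.
#2 U = 16 is even — OK.
#3 S = 20 is in {25, 21, 20} — OK.
#4 U = 16 is in {11, 16, 19} — OK.
#5 S = 20 = 20 (first disjunct) — OK.
#6 W × T = 4 × 3 = 12 — OK.
#7 Q + T + W = 12 + 3 + 4 = 19 — OK.
#8 P = 10 lies in [7, 14] — OK.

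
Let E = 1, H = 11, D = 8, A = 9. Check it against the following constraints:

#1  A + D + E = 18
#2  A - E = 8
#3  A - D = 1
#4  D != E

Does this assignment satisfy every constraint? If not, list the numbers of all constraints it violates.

#1 A + D + E = 9 + 8 + 1 = 18 — satisfied.
#2 A - E = 9 - 1 = 8 — satisfied.
#3 A - D = 9 - 8 = 1 — satisfied.
#4 D = 8, E = 1; distinct — satisfied.

The assignment satisfies every constraint.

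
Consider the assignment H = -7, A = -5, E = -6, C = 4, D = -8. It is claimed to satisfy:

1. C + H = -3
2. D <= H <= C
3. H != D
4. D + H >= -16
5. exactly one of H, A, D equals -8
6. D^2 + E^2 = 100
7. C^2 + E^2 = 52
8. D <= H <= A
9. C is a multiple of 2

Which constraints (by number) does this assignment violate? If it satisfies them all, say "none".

1. C + H = 4 + (-7) = -3 — OK.
2. values -8 <= -7 <= 4 — OK.
3. H = -7, D = -8; distinct — OK.
4. D + H = -8 + (-7) = -15; -15 ≥ -16 — OK.
5. H=-7, A=-5, D=-8; 1 of them equals -8 — OK.
6. D^2 + E^2 = (-8)^2 + (-6)^2 = 64 + 36 = 100 — OK.
7. C^2 + E^2 = 4^2 + (-6)^2 = 16 + 36 = 52 — OK.
8. values -8 <= -7 <= -5 — OK.
9. 4 / 2 = 2, so 2 divides 4 — OK.

All constraints are satisfied.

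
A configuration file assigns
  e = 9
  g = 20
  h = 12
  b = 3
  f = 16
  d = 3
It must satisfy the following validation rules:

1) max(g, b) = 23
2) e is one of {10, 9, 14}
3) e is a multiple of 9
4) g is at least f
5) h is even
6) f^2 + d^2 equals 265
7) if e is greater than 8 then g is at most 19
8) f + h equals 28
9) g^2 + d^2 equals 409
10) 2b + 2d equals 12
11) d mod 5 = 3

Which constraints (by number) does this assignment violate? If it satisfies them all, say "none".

Constraints 1 and 7 do not hold.

1) max(20, 3) = 20, not 23  ✘
2) e = 9 is in {10, 9, 14}  ✔
3) 9 / 9 = 1, so 9 divides 9  ✔
4) g = 20, f = 16; 20 ≥ 16  ✔
5) h = 12 is even  ✔
6) f^2 + d^2 = 16^2 + 3^2 = 256 + 9 = 265  ✔
7) e = 9 > 8, so we need g ≤ 19; but g = 20 > 19  ✘
8) f + h = 16 + 12 = 28  ✔
9) g^2 + d^2 = 20^2 + 3^2 = 400 + 9 = 409  ✔
10) 2b + 2d = 2(3) + 2(3) = 12  ✔
11) 3 mod 5 = 3  ✔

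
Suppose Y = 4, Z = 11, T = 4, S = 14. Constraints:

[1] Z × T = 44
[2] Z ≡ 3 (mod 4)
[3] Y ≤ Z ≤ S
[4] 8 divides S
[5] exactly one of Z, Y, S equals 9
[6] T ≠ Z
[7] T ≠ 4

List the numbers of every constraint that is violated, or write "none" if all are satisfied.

[1] Z × T = 11 × 4 = 44  OK
[2] 11 mod 4 = 3  OK
[3] values 4 ≤ 11 ≤ 14  OK
[4] 14 = 8×1 + 6, so 8 does not divide 14  FAIL
[5] Z=11, Y=4, S=14; 0 of them equal 9, not exactly one  FAIL
[6] T = 4, Z = 11; distinct  OK
[7] T = 4, but 4 is required to differ  FAIL

The assignment fails constraints 4, 5, 7.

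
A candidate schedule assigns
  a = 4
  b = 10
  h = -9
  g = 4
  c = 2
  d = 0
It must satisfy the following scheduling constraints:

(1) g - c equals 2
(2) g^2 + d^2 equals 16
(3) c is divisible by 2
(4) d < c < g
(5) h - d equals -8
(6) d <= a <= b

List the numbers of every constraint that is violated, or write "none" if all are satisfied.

(1) g - c = 4 - 2 = 2  ✔
(2) g^2 + d^2 = 4^2 + 0^2 = 16 + 0 = 16  ✔
(3) 2 / 2 = 1, so 2 divides 2  ✔
(4) values 0 < 2 < 4  ✔
(5) h - d = -9 - 0 = -9, not -8  ✘
(6) values 0 <= 4 <= 10  ✔

Constraint 5 is violated.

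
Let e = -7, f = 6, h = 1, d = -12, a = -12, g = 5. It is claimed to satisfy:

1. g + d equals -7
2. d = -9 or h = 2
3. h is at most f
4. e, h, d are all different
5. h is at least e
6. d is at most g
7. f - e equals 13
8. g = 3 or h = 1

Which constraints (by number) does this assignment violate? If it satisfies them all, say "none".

Constraint 2 does not hold.

1. g + d = 5 + (-12) = -7  OK
2. d = -12 ≠ -9 and h = 1 ≠ 2; both disjuncts false  FAIL
3. h = 1, f = 6; 1 ≤ 6  OK
4. values -7, 1, -12 are pairwise distinct  OK
5. h = 1, e = -7; 1 ≥ -7  OK
6. d = -12, g = 5; -12 ≤ 5  OK
7. f - e = 6 - (-7) = 13  OK
8. g = 5 ≠ 3, but h = 1 = 1 (second disjunct)  OK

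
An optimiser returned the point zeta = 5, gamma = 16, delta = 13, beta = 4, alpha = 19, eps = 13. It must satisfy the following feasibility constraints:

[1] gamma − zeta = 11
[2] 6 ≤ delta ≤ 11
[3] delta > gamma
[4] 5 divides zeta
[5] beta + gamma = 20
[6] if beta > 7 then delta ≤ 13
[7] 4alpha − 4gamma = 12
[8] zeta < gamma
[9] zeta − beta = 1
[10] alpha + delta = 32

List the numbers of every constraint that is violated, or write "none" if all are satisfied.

[1] gamma − zeta = 16 − 5 = 11  ✔
[2] delta = 13 is outside [6, 11]  ✘
[3] delta = 13, gamma = 16; 13 ≤ 16 (want >)  ✘
[4] 5 / 5 = 1, so 5 divides 5  ✔
[5] beta + gamma = 4 + 16 = 20  ✔
[6] beta = 4, not > 7; antecedent false, conditional vacuously true  ✔
[7] 4alpha − 4gamma = 4(19) − 4(16) = 12  ✔
[8] zeta = 5, gamma = 16; 5 < 16  ✔
[9] zeta − beta = 5 − 4 = 1  ✔
[10] alpha + delta = 19 + 13 = 32  ✔

Constraints 2, 3 do not hold.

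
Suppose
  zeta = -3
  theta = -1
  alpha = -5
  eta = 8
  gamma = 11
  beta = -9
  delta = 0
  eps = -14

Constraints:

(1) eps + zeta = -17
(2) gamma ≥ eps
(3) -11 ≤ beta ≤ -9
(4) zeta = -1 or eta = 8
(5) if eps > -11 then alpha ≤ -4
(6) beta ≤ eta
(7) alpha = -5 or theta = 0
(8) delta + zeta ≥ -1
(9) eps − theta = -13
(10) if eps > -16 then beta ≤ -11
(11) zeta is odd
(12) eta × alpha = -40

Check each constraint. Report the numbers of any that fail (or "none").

(1) eps + zeta = -14 + (-3) = -17 — OK.
(2) gamma = 11, eps = -14; 11 ≥ -14 — OK.
(3) beta = -9 lies in [-11, -9] — OK.
(4) zeta = -3 ≠ -1, but eta = 8 = 8 (second disjunct) — OK.
(5) eps = -14, not > -11; antecedent false, conditional vacuously true — OK.
(6) beta = -9, eta = 8; -9 ≤ 8 — OK.
(7) alpha = -5 = -5 (first disjunct) — OK.
(8) delta + zeta = 0 + (-3) = -3; -3 < -1, bound -1 not met — violated.
(9) eps − theta = -14 − (-1) = -13 — OK.
(10) eps = -14 > -16, so we need beta ≤ -11; but beta = -9 > -11 — violated.
(11) zeta = -3 is odd — OK.
(12) eta × alpha = 8 × (-5) = -40 — OK.

Constraints 8, 10 do not hold.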